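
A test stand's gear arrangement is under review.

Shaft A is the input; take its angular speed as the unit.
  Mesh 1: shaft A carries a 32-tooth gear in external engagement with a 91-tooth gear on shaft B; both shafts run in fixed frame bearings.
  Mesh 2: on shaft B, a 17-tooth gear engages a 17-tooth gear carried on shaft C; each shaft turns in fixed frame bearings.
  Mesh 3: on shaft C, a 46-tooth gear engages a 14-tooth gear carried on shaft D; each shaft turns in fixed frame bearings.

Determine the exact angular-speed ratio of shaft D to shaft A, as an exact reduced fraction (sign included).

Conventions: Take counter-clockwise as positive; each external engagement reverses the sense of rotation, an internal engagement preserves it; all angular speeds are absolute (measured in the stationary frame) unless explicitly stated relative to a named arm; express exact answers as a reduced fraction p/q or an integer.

-736/637

class = fixed-axis compound train [3 meshes; 3 ratios multiply, 3 sense flips]
mesh 1 [32T→91T]: running ratio 32/91, sense −
mesh 2 [17T→17T]: running ratio 32/91, sense +
mesh 3 [46T→14T]: running ratio 736/637, sense −
ω_out/ω_in = -736/637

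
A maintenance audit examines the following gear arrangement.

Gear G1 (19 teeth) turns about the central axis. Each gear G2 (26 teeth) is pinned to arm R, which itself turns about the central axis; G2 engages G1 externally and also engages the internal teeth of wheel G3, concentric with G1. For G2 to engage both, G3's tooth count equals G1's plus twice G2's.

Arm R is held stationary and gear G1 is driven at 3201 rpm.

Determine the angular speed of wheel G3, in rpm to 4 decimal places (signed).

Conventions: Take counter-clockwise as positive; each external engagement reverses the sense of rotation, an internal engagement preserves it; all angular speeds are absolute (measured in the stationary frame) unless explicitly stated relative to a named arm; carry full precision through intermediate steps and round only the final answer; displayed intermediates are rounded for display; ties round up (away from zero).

-856.6056 rpm

planetary set (19T centre, 26T on arm, 71T internal) — Willis relation
normalise by the input: solve with ω_sun = 1, then scale by 3201 rpm
ring teeth: 19 + 2·26 = 71
19(ω_sun−ω_arm) = −71(ω_ring−ω_arm),  ω_arm = 0, ω_sun = 1
ω_ring = 0 − (19/71)(1−0) = -19/71
scale: ω_ring = -19/71 × 3201 rpm = -856.6056 rpm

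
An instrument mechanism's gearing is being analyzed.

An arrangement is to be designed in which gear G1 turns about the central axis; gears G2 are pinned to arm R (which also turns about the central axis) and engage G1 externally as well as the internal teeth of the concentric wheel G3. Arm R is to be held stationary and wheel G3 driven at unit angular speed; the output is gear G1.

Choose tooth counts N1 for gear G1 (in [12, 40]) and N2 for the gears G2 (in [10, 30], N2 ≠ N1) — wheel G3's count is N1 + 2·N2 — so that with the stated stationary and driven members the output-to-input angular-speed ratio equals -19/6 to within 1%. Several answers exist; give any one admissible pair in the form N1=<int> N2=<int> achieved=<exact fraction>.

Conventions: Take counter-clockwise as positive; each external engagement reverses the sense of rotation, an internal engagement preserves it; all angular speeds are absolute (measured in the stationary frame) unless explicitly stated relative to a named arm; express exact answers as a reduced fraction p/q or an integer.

N1=12 N2=13 achieved=-19/6

design class (target -19/6): planetary set
Willis with ω_arm = 0: ω_sun/ω_ring = −N3/N1; set equal to -19/6  ⇒  N3/N1 = −(-19/6) = 19/6
N3 = N1 + 2·N2  ⇒  N2/N1 = (N3/N1 − 1)/2 = (19/6 − 1)/2 = 13/12
smallest multiple with N1 ≥ 12 and N2 ≥ 10: k = 1  ⇒  N1 = 1·12 = 12, N2 = 1·13 = 13 (N1 ≤ 40, N2 ≤ 30, N2 ≠ N1 ✓), N3 = 12 + 2·13 = 38
check: −N3/N1 with N1 = 12, N3 = 38 gives -19/6; |achieved − target| = 0 ≤ 19/600 ✓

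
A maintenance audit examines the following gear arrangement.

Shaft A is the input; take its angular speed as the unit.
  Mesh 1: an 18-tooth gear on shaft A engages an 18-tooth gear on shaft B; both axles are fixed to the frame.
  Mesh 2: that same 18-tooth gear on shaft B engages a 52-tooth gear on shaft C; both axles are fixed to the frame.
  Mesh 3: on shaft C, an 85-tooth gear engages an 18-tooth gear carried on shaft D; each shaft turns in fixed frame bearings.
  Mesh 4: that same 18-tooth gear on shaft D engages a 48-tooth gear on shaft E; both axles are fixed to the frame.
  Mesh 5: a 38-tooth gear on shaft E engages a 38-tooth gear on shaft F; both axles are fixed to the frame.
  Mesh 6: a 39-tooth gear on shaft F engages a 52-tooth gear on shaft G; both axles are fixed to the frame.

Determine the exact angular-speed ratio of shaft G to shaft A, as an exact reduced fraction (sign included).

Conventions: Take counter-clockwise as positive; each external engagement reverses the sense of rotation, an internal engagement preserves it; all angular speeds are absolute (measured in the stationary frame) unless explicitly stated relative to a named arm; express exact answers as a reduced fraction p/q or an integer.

765/1664

class = fixed-axis compound train [6 meshes; 6 ratios multiply, 6 sense flips]
mesh 1 [18T→18T]: running ratio 1, sense −
mesh 2 [18T→52T]: running ratio 9/26, sense +
mesh 3 [85T→18T]: running ratio 85/52, sense −
mesh 4 [18T→48T]: running ratio 255/416, sense +
mesh 5 [38T→38T]: running ratio 255/416, sense −
mesh 6 [39T→52T]: running ratio 765/1664, sense +
ω_out/ω_in = 765/1664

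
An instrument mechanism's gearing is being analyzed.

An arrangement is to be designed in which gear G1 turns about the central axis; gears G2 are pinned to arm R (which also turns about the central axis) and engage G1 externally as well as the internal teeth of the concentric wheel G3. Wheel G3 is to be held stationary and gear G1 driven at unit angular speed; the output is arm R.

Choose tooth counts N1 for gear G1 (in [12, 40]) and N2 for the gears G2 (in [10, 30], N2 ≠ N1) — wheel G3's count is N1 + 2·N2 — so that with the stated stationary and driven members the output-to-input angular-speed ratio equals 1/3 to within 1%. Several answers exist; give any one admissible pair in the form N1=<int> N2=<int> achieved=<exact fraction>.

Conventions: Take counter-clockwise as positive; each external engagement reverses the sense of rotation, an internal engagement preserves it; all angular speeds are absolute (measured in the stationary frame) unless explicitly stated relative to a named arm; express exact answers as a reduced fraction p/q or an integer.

topology: planetary set — design target 1/3, arm = carrier (Willis)
Willis with ω_ring = 0: ω_arm/ω_sun = N1/(N1+N3); set equal to 1/3  ⇒  N3/N1 = 1/(1/3) − 1 = 2
N3 = N1 + 2·N2  ⇒  N2/N1 = (N3/N1 − 1)/2 = (2 − 1)/2 = 1/2
smallest multiple with N1 ≥ 12 and N2 ≥ 10: k = 10  ⇒  N1 = 10·2 = 20, N2 = 10·1 = 10 (N1 ≤ 40, N2 ≤ 30, N2 ≠ N1 ✓), N3 = 20 + 2·10 = 40
check: N1/(N1+N3) with N1 = 20, N3 = 40 gives 1/3; |achieved − target| = 0 ≤ 1/300 ✓

N1=20 N2=10 achieved=1/3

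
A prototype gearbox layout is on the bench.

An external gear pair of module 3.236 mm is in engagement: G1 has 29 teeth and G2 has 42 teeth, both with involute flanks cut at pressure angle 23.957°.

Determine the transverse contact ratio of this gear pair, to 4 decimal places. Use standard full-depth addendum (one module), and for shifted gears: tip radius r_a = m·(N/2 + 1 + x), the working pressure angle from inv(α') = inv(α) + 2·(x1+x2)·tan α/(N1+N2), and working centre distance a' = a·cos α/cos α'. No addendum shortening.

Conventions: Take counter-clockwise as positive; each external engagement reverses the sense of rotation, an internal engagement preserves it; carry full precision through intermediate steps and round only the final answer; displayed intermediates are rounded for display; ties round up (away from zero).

1.5269

single-mesh involute tooth geometry (29T engaging 42T at module 3.236)
base radii: r_b1 = 42.879691, r_b2 = 62.101621
tip radii: r_a1 = 50.158000, r_a2 = 71.192000
no profile shift: α' = α, a' = a
action lengths: √(r_a1²−r_b1²) = 26.022242, √(r_a2²−r_b2²) = 34.809330
base pitch p_b = π·m·cos α = 9.290381
CR = (26.022242 + 34.809330 − 114.878000·sin 23.95700°)/9.290381 = 1.526875
contact ratio ≈ 1.5269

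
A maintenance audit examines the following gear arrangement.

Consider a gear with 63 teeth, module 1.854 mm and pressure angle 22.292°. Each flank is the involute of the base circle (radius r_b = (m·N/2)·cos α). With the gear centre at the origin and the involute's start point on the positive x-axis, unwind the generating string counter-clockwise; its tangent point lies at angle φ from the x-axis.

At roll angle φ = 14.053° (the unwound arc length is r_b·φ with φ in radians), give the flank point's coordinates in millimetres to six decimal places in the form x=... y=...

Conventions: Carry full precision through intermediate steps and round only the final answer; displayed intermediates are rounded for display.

x=55.637258 y=0.264173

recognized (one wheel, involute flank): single-mesh tooth geometry, m = 1.854, N = 63
pitch radius r_p = m·N/2 = 1.854·63/2 = 58.401000
base radius r_b = r_p·cos α = 58.401000·cos 22.292° = 54.036266
roll angle φ = 14.053° = 0.24527112 rad
x = r_b·(cos φ + φ·sin φ) = 55.637258
y = r_b·(sin φ − φ·cos φ) = 0.264173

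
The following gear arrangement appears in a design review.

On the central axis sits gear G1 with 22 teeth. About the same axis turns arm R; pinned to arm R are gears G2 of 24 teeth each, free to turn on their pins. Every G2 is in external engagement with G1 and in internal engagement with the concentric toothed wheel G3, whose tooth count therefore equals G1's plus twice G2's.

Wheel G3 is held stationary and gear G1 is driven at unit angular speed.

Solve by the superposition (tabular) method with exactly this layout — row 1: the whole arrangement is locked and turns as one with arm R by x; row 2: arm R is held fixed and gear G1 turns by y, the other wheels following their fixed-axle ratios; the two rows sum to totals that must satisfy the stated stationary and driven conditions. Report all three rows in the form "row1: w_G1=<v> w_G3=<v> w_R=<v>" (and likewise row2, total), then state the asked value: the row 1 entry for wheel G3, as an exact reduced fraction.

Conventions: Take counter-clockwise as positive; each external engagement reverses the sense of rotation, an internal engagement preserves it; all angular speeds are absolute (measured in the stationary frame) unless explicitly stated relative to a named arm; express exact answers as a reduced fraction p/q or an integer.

topology: planetary set — G1 22T / G2 24T / G3 70T, arm = carrier (Willis)
superposition row 1 [locked train]: every member turns x
superposition row 2 [arm held]: sun y, ring −(22/70)·y, arm 0
boundary: total ω_ring = x − (22/70)·y = 0 and total ω_sun = x + y = 1  ⇒  y = 35/46, x = 11/46
row 2 ring = −(22/70)·35/46 = -11/46
totals (row 1 + row 2): sun 11/46 + 35/46 = 1, ring 11/46 + (-11/46) = 0, arm 11/46 + 0 = 11/46
asked cell (row1, ring) = 11/46

row1: w_G1=11/46 w_G3=11/46 w_R=11/46
row2: w_G1=35/46 w_G3=-11/46 w_R=0
total: w_G1=1 w_G3=0 w_R=11/46
asked value: 11/46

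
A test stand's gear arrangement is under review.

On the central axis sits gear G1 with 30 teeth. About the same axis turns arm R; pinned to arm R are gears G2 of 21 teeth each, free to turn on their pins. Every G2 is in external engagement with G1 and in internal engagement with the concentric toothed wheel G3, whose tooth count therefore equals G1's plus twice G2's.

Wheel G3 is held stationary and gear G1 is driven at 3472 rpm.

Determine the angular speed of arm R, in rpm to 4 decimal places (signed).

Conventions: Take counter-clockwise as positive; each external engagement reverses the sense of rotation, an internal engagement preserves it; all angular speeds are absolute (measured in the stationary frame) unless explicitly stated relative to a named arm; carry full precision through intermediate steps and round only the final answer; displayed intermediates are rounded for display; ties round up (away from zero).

recognized (axles ride arm R): planetary set, 30/21/72 teeth
normalise by the input: solve with ω_sun = 1, then scale by 3472 rpm
ring teeth: 30 + 2·21 = 72
30(ω_sun−ω_arm) = −72(ω_ring−ω_arm),  ω_ring = 0, ω_sun = 1
30(1−ω_arm) = −72(0−ω_arm)  ⇒  102·ω_arm = 30  ⇒  ω_arm = 5/17
scale: ω_arm = 5/17 × 3472 rpm = +1021.1765 rpm

+1021.1765 rpm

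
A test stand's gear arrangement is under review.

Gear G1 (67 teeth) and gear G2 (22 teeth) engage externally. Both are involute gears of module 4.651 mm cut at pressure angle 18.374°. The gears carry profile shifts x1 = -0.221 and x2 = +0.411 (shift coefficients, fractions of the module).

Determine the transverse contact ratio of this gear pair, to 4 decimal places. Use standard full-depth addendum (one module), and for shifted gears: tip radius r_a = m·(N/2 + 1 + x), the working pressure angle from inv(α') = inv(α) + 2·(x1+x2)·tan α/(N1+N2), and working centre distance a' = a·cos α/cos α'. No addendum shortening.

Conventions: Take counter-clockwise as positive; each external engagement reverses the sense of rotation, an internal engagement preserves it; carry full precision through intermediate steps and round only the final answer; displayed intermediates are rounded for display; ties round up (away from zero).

single-mesh involute tooth geometry (67T engaging 22T at module 4.651)
base radii: r_b1 = 147.865250, r_b2 = 48.552769
tip radii: r_a1 = 159.431629, r_a2 = 57.723561
inv(α') = inv(18.374°) + 2·(-0.221+0.411)·tan α/(67+22) = 0.01288318  ⇒  α' = 19.08088°
a' = a·cos α / cos α' = 206.9695·cos 18.374°/cos 19.08088° = 207.836982
action lengths: √(r_a1²−r_b1²) = 59.618051, √(r_a2²−r_b2²) = 31.219195
base pitch p_b = π·m·cos α = 13.866638
CR = (59.618051 + 31.219195 − 207.836982·sin 19.08088°)/13.866638 = 1.651072
contact ratio ≈ 1.6511

1.6511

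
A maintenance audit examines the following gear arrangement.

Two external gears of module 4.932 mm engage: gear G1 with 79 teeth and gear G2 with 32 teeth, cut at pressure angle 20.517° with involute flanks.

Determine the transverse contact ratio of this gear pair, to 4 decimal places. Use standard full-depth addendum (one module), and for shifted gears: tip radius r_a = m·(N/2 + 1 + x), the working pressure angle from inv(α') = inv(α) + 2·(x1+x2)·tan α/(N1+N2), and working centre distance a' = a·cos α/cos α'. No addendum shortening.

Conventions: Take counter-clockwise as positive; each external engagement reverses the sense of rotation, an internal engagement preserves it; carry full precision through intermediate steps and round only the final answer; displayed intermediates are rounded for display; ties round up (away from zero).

1.7191

topology: single-mesh involute geometry — m = 4.932, 79T/32T pair
base radii: r_b1 = 182.456605, r_b2 = 73.906473
tip radii: r_a1 = 199.746000, r_a2 = 83.844000
no profile shift: α' = α, a' = a
action lengths: √(r_a1²−r_b1²) = 81.289924, √(r_a2²−r_b2²) = 39.593555
base pitch p_b = π·m·cos α = 14.511502
CR = (81.289924 + 39.593555 − 273.726000·sin 20.51700°)/14.511502 = 1.719088
contact ratio ≈ 1.7191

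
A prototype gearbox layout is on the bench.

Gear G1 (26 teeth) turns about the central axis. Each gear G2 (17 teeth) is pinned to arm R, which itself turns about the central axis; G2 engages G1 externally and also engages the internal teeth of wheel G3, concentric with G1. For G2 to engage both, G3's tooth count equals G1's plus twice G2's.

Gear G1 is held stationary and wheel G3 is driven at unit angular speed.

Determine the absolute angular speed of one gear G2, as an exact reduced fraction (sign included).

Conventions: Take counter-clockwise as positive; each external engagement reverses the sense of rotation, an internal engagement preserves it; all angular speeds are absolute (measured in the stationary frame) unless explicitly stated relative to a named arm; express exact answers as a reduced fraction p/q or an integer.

30/17

recognized (axles ride arm R): planetary set, 26/17/60 teeth
ring teeth: 26 + 2·17 = 60
26(ω_sun−ω_arm) = −60(ω_ring−ω_arm),  ω_sun = 0, ω_ring = 1
26(0−ω_arm) = −60(1−ω_arm)  ⇒  86·ω_arm = 60  ⇒  ω_arm = 30/43
sun–planet mesh: 26·(0−30/43) = −17·(ω_p−ω_arm)  ⇒  ω_p−ω_arm = 780/731
ω_p = 30/43 + 780/731 = 30/17
exact speed ratio = 30/17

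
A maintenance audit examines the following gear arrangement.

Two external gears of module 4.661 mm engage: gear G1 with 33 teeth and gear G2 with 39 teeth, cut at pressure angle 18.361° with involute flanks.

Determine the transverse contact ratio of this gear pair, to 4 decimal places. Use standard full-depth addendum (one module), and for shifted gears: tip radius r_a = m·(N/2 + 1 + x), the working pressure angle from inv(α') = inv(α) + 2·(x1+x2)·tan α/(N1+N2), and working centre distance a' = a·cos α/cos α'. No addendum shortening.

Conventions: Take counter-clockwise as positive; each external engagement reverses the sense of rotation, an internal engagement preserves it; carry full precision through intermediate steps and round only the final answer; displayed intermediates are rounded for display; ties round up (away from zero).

1.7734

topology: single-mesh involute geometry — m = 4.661, 33T/39T pair
base radii: r_b1 = 72.991240, r_b2 = 86.262374
tip radii: r_a1 = 81.567500, r_a2 = 95.550500
no profile shift: α' = α, a' = a
action lengths: √(r_a1²−r_b1²) = 36.407911, √(r_a2²−r_b2²) = 41.093805
base pitch p_b = π·m·cos α = 13.897500
CR = (36.407911 + 41.093805 − 167.796000·sin 18.36100°)/13.897500 = 1.773374
contact ratio ≈ 1.7734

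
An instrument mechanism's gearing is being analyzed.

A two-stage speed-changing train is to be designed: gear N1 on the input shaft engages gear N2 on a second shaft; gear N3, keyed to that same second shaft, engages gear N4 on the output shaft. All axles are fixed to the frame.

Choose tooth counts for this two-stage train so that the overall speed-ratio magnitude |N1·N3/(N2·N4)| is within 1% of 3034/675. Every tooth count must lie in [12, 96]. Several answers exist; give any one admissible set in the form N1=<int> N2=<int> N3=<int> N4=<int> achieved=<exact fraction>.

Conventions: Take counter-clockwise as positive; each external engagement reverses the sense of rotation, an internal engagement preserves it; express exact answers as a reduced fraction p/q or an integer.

class = fixed-axis compound train [2-stage, 3034/675 wanted]
target = 3034/675 in lowest terms: an exact hit needs N1·N3 = k·3034 and N2·N4 = k·675 for one integer k, every count in [12, 96]; additionally prefer no 1:1 stage (N1 ≠ N2, N3 ≠ N4)
k = 1: N1·N3 = 3034 = 37·82, N2·N4 = 675 = 15·45
achieved = 37·82/(15·45) = 3034/675; |achieved − target| = 0 ≤ 1517/33750 ✓

N1=37 N2=15 N3=82 N4=45 achieved=3034/675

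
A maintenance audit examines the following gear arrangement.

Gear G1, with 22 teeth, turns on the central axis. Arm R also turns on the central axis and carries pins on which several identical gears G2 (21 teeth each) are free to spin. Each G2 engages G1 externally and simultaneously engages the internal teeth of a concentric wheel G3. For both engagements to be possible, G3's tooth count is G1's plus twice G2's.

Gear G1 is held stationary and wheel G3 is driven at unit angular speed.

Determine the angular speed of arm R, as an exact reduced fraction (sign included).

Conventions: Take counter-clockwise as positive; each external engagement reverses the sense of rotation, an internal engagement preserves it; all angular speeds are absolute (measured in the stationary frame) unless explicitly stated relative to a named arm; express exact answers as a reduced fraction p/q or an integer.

recognized (axles ride arm R): planetary set, 22/21/64 teeth
ring teeth: 22 + 2·21 = 64
22(ω_sun−ω_arm) = −64(ω_ring−ω_arm),  ω_sun = 0, ω_ring = 1
22(0−ω_arm) = −64(1−ω_arm)  ⇒  86·ω_arm = 64  ⇒  ω_arm = 32/43
exact speed ratio = 32/43

32/43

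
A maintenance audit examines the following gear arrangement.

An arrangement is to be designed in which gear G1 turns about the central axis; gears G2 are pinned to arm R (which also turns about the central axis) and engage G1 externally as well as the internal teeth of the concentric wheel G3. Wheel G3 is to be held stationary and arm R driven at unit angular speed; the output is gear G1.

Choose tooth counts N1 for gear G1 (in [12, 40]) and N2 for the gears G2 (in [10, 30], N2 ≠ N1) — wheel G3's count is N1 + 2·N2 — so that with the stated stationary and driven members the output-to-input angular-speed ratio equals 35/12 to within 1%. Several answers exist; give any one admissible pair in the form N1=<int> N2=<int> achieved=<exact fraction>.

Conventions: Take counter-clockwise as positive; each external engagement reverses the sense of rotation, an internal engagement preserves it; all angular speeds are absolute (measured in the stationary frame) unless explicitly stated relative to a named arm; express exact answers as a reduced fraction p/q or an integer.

N1=24 N2=11 achieved=35/12

topology: planetary set — design target 35/12, arm = carrier (Willis)
Willis with ω_ring = 0: ω_sun/ω_arm = (N1+N3)/N1; set equal to 35/12  ⇒  N3/N1 = 35/12 − 1 = 23/12
N3 = N1 + 2·N2  ⇒  N2/N1 = (N3/N1 − 1)/2 = (23/12 − 1)/2 = 11/24
smallest multiple with N1 ≥ 12 and N2 ≥ 10: k = 1  ⇒  N1 = 1·24 = 24, N2 = 1·11 = 11 (N1 ≤ 40, N2 ≤ 30, N2 ≠ N1 ✓), N3 = 24 + 2·11 = 46
check: (N1+N3)/N1 with N1 = 24, N3 = 46 gives 35/12; |achieved − target| = 0 ≤ 7/240 ✓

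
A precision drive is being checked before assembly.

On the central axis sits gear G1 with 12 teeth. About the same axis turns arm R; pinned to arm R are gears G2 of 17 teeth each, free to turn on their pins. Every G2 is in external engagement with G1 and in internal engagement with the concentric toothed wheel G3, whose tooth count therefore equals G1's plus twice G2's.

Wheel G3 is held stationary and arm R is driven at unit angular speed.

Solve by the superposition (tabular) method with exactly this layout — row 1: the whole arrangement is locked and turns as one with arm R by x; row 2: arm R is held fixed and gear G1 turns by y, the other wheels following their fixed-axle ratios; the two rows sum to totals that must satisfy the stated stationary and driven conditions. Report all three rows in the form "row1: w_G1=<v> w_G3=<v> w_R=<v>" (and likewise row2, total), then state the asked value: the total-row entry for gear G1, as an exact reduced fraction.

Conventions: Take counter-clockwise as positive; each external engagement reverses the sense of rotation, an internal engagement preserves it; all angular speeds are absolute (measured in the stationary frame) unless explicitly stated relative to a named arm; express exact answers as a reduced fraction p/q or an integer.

row1: w_G1=1 w_G3=1 w_R=1
row2: w_G1=23/6 w_G3=-1 w_R=0
total: w_G1=29/6 w_G3=0 w_R=1
asked value: 29/6

class = planetary set [G3 = 12+2·17 = 46; Willis about the carrier]
superposition row 1 [locked train]: every member turns x
superposition row 2 [arm held]: sun y, ring −(12/46)·y, arm 0
boundary: total ω_ring = x − (12/46)·y = 0 and total ω_arm = x = 1  ⇒  y = 23/6, x = 1
row 2 ring = −(12/46)·23/6 = -1
totals (row 1 + row 2): sun 1 + 23/6 = 29/6, ring 1 + (-1) = 0, arm 1 + 0 = 1
asked cell (total, sun) = 29/6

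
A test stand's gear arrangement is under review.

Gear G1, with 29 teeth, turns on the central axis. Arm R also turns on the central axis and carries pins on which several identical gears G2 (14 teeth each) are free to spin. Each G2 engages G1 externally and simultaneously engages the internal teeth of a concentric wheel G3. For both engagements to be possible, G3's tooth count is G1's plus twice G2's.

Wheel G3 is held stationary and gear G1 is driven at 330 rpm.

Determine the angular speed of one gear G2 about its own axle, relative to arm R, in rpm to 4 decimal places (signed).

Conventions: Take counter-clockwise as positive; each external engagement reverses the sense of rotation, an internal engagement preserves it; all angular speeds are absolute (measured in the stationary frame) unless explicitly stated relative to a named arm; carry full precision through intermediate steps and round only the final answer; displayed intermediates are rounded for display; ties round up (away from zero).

class = planetary set [G3 = 29+2·14 = 57; Willis about the carrier]
normalise by the input: solve with ω_sun = 1, then scale by 330 rpm
ring teeth: 29 + 2·14 = 57
29(ω_sun−ω_arm) = −57(ω_ring−ω_arm),  ω_ring = 0, ω_sun = 1
29(1−ω_arm) = −57(0−ω_arm)  ⇒  86·ω_arm = 29  ⇒  ω_arm = 29/86
sun–planet mesh: 29·(1−29/86) = −14·(ω_p−ω_arm)  ⇒  ω_p−ω_arm = -1653/1204
scale: ω_p−ω_arm = -1653/1204 × 330 rpm = -453.0648 rpm

-453.0648 rpm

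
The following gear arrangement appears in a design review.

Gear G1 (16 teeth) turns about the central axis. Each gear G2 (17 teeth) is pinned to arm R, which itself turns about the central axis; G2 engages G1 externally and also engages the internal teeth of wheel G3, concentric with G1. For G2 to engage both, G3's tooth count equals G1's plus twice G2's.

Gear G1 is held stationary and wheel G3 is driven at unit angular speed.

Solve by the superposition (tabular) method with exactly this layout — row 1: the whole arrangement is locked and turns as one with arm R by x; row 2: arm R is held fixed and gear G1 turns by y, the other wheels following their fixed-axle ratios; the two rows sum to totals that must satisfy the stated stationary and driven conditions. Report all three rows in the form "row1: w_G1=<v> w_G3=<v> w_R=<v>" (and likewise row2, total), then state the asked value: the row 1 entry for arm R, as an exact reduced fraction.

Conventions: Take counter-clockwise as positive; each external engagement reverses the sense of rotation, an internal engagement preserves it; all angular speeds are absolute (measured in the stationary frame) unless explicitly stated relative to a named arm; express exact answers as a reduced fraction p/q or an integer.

class = planetary set [G3 = 16+2·17 = 50; Willis about the carrier]
row 1: whole set turns with the arm by x
superposition row 2 [arm held]: sun y, ring −(16/50)·y, arm 0
boundary: total ω_sun = x + y = 0 and total ω_ring = x − (16/50)·y = 1  ⇒  y = -25/33, x = 25/33
row 2 ring = −(16/50)·(-25/33) = 8/33
totals (row 1 + row 2): sun 25/33 + (-25/33) = 0, ring 25/33 + 8/33 = 1, arm 25/33 + 0 = 25/33
asked cell (row1, arm) = 25/33

row1: w_G1=25/33 w_G3=25/33 w_R=25/33
row2: w_G1=-25/33 w_G3=8/33 w_R=0
total: w_G1=0 w_G3=1 w_R=25/33
asked value: 25/33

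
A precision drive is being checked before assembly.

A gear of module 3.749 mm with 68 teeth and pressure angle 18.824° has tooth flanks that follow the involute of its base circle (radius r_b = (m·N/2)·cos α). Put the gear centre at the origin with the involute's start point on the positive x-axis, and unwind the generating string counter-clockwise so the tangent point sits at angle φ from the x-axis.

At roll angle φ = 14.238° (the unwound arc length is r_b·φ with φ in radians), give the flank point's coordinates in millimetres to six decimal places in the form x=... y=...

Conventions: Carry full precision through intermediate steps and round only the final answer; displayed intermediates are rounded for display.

topology: single-mesh involute geometry — m = 3.749, N = 68
pitch radius r_p = m·N/2 = 3.749·68/2 = 127.466000
base radius r_b = r_p·cos α = 127.466000·cos 18.824° = 120.648377
roll angle φ = 14.238° = 0.24849998 rad
x = r_b·(cos φ + φ·sin φ) = 124.316219
y = r_b·(sin φ − φ·cos φ) = 0.613331

x=124.316219 y=0.613331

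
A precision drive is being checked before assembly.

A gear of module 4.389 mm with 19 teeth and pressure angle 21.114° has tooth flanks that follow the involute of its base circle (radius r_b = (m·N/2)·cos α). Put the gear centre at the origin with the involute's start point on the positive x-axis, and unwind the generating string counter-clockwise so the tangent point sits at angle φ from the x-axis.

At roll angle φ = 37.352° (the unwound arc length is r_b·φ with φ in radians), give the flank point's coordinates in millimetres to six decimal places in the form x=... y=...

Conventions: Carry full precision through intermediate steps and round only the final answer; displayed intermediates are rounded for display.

x=46.303971 y=3.441834

recognized (one wheel, involute flank): single-mesh tooth geometry, m = 4.389, N = 19
pitch radius r_p = m·N/2 = 4.389·19/2 = 41.695500
base radius r_b = r_p·cos α = 41.695500·cos 21.114° = 38.896295
roll angle φ = 37.352° = 0.65191538 rad
x = r_b·(cos φ + φ·sin φ) = 46.303971
y = r_b·(sin φ − φ·cos φ) = 3.441834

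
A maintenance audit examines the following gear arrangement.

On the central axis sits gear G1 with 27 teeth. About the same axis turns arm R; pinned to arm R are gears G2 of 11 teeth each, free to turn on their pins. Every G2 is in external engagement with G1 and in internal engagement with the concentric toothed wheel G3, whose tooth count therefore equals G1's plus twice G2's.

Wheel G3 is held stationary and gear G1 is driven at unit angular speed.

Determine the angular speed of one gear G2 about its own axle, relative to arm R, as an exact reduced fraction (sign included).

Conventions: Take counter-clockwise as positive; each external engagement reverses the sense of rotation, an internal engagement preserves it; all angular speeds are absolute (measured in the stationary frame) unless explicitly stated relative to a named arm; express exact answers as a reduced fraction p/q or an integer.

planetary set (27T centre, 11T on arm, 49T internal) — Willis relation
ring teeth: 27 + 2·11 = 49
27(ω_sun−ω_arm) = −49(ω_ring−ω_arm),  ω_ring = 0, ω_sun = 1
27(1−ω_arm) = −49(0−ω_arm)  ⇒  76·ω_arm = 27  ⇒  ω_arm = 27/76
sun–planet mesh: 27·(1−27/76) = −11·(ω_p−ω_arm)  ⇒  ω_p−ω_arm = -1323/836
exact speed ratio = -1323/836

-1323/836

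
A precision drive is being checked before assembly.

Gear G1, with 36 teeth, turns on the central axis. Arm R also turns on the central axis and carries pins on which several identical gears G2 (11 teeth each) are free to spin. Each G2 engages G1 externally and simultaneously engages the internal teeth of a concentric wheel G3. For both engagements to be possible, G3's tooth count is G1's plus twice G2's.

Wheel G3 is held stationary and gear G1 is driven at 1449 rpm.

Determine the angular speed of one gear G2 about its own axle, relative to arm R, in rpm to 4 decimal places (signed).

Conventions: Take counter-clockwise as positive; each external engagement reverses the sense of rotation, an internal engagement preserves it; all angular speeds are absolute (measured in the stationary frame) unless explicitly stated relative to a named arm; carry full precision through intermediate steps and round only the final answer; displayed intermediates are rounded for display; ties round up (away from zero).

-2926.0271 rpm

planetary set (36T centre, 11T on arm, 58T internal) — Willis relation
normalise by the input: solve with ω_sun = 1, then scale by 1449 rpm
ring teeth: 36 + 2·11 = 58
36(ω_sun−ω_arm) = −58(ω_ring−ω_arm),  ω_ring = 0, ω_sun = 1
36(1−ω_arm) = −58(0−ω_arm)  ⇒  94·ω_arm = 36  ⇒  ω_arm = 18/47
sun–planet mesh: 36·(1−18/47) = −11·(ω_p−ω_arm)  ⇒  ω_p−ω_arm = -1044/517
scale: ω_p−ω_arm = -1044/517 × 1449 rpm = -2926.0271 rpm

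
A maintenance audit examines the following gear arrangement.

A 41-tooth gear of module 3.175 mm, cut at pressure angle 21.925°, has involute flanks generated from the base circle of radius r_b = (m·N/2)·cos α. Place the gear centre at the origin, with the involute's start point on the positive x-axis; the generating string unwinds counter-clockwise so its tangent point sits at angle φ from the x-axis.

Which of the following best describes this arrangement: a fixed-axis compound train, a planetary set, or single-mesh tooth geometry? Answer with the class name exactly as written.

single-mesh tooth geometry

topology: single-mesh involute geometry — m = 3.175, N = 41
classification: single-mesh tooth geometry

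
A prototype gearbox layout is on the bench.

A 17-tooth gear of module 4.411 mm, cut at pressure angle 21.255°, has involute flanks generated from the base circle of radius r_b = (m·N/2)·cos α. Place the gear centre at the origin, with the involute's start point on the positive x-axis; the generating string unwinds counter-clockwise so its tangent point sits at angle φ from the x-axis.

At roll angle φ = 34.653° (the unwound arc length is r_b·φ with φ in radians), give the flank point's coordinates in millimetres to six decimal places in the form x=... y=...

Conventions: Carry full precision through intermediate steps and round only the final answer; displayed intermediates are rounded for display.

x=40.761352 y=2.483842

class = single-mesh tooth geometry [base-circle involute, m = 4.411, 17T]
pitch radius r_p = m·N/2 = 4.411·17/2 = 37.493500
base radius r_b = r_p·cos α = 37.493500·cos 21.255° = 34.943051
roll angle φ = 34.653° = 0.60480895 rad
x = r_b·(cos φ + φ·sin φ) = 40.761352
y = r_b·(sin φ − φ·cos φ) = 2.483842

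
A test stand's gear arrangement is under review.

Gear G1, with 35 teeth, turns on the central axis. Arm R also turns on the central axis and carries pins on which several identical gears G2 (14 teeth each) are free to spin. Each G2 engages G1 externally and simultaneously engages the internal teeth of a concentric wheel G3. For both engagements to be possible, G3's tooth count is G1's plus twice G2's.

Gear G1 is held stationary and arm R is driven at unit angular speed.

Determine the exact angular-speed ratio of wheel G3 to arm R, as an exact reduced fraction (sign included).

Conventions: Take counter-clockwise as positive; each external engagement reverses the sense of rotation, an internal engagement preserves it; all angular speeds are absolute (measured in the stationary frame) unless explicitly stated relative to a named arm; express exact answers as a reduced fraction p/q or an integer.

14/9

recognized (axles ride arm R): planetary set, 35/14/63 teeth
ring teeth: 35 + 2·14 = 63
35(ω_sun−ω_arm) = −63(ω_ring−ω_arm),  ω_sun = 0, ω_arm = 1
ω_ring = 1 − (35/63)(0−1) = 14/9
ω_out/ω_in = 14/9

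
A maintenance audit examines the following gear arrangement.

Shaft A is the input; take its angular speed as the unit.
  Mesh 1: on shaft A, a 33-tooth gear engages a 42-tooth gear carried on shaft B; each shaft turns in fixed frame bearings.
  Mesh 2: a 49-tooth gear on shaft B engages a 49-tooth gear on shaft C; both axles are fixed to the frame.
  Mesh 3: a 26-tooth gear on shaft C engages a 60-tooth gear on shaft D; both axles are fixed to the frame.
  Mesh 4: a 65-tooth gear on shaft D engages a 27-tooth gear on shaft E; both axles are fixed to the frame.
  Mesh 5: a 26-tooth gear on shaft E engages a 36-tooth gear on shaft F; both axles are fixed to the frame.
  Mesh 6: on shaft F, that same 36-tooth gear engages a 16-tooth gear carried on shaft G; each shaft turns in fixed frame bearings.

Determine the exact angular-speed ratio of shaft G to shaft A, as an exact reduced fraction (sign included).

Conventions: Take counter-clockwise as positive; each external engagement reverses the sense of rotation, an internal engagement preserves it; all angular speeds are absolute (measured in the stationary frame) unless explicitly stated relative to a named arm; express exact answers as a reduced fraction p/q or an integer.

24167/18144

class = fixed-axis compound train [6 meshes; 6 ratios multiply, 6 sense flips]
mesh 1 [33T→42T]: running ratio 11/14, sense −
mesh 2 [49T→49T]: running ratio 11/14, sense +
mesh 3 [26T→60T]: running ratio 143/420, sense −
mesh 4 [65T→27T]: running ratio 1859/2268, sense +
mesh 5 [26T→36T]: running ratio 24167/40824, sense −
mesh 6 [36T→16T]: running ratio 24167/18144, sense +
ω_out/ω_in = 24167/18144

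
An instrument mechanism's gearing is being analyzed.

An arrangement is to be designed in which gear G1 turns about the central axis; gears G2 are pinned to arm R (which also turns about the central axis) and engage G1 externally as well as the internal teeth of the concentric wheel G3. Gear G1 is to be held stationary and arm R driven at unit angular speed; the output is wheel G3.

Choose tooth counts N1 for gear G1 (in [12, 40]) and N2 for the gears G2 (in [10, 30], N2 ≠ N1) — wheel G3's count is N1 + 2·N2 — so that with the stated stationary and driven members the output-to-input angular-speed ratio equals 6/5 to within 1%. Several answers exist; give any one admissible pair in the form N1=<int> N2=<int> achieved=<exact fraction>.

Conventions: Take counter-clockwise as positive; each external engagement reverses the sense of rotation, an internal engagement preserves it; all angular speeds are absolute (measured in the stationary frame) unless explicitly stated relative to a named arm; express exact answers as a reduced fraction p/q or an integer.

topology: planetary set — design target 6/5, arm = carrier (Willis)
Willis with ω_sun = 0: ω_ring/ω_arm = (N1+N3)/N3; set equal to 6/5  ⇒  N3/N1 = 1/(6/5 − 1) = 5
N3 = N1 + 2·N2  ⇒  N2/N1 = (N3/N1 − 1)/2 = (5 − 1)/2 = 2
smallest multiple with N1 ≥ 12 and N2 ≥ 10: k = 12  ⇒  N1 = 12·1 = 12, N2 = 12·2 = 24 (N1 ≤ 40, N2 ≤ 30, N2 ≠ N1 ✓), N3 = 12 + 2·24 = 60
check: (N1+N3)/N3 with N1 = 12, N3 = 60 gives 6/5; |achieved − target| = 0 ≤ 3/250 ✓

N1=12 N2=24 achieved=6/5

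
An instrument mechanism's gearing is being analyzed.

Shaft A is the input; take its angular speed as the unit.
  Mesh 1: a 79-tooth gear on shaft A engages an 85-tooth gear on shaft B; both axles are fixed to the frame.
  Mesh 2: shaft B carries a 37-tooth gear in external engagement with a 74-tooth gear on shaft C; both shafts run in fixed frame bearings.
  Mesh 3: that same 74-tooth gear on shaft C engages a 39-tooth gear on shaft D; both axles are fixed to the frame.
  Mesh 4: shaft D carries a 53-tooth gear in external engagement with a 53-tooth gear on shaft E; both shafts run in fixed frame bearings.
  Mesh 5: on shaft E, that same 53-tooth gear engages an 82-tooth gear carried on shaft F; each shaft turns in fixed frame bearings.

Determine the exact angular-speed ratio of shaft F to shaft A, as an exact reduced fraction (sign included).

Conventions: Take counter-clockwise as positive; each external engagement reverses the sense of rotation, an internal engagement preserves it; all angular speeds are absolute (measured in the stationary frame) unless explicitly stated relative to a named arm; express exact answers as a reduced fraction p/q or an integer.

-154919/271830

class = fixed-axis compound train [5 meshes; 5 ratios multiply, 5 sense flips]
mesh 1 [79T→85T]: running ratio 79/85, sense −
mesh 2 [37T→74T]: running ratio 79/170, sense +
mesh 3 [74T→39T]: running ratio 2923/3315, sense −
mesh 4 [53T→53T]: running ratio 2923/3315, sense +
mesh 5 [53T→82T]: running ratio 154919/271830, sense −
ω_out/ω_in = -154919/271830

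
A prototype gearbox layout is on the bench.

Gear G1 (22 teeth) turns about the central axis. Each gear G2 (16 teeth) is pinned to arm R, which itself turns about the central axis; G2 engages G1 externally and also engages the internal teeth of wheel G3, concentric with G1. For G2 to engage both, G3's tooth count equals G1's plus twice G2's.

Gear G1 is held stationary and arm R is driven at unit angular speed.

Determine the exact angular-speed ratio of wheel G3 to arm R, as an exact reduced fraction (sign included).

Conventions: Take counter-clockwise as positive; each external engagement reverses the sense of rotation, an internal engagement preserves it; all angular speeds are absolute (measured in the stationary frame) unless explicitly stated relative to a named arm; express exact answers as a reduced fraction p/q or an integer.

38/27

recognized (axles ride arm R): planetary set, 22/16/54 teeth
ring teeth: 22 + 2·16 = 54
22(ω_sun−ω_arm) = −54(ω_ring−ω_arm),  ω_sun = 0, ω_arm = 1
ω_ring = 1 − (22/54)(0−1) = 38/27
ω_out/ω_in = 38/27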